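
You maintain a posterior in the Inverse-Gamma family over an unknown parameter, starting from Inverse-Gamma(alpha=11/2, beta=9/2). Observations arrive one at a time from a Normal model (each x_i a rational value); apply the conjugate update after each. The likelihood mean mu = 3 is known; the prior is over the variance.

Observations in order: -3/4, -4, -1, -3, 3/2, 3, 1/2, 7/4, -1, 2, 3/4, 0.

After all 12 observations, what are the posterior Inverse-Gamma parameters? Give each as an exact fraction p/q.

obs 1: x=-3/4 → posterior Inverse-Gamma(6, 369/32)
obs 2: x=-4 → posterior Inverse-Gamma(13/2, 1153/32)
obs 3: x=-1 → posterior Inverse-Gamma(7, 1409/32)
obs 4: x=-3 → posterior Inverse-Gamma(15/2, 1985/32)
obs 5: x=3/2 → posterior Inverse-Gamma(8, 2021/32)
obs 6: x=3 → posterior Inverse-Gamma(17/2, 2021/32)
obs 7: x=1/2 → posterior Inverse-Gamma(9, 2121/32)
obs 8: x=7/4 → posterior Inverse-Gamma(19/2, 1073/16)
obs 9: x=-1 → posterior Inverse-Gamma(10, 1201/16)
obs 10: x=2 → posterior Inverse-Gamma(21/2, 1209/16)
obs 11: x=3/4 → posterior Inverse-Gamma(11, 2499/32)
obs 12: x=0 → posterior Inverse-Gamma(23/2, 2643/32)

alpha=23/2, beta=2643/32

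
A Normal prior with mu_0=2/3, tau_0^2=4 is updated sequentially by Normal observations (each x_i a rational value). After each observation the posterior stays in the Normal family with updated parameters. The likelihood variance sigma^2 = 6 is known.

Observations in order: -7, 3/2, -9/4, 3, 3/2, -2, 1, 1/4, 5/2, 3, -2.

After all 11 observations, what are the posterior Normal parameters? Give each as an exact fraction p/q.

mu_0=1/25, tau_0^2=12/25

obs 1: x=-7 → posterior Normal(-12/5, 12/5)
obs 2: x=3/2 → posterior Normal(-9/7, 12/7)
obs 3: x=-9/4 → posterior Normal(-3/2, 4/3)
obs 4: x=3 → posterior Normal(-15/22, 12/11)
obs 5: x=3/2 → posterior Normal(-9/26, 12/13)
obs 6: x=-2 → posterior Normal(-17/30, 4/5)
obs 7: x=1 → posterior Normal(-13/34, 12/17)
obs 8: x=1/4 → posterior Normal(-6/19, 12/19)
obs 9: x=5/2 → posterior Normal(-1/21, 4/7)
obs 10: x=3 → posterior Normal(5/23, 12/23)
obs 11: x=-2 → posterior Normal(1/25, 12/25)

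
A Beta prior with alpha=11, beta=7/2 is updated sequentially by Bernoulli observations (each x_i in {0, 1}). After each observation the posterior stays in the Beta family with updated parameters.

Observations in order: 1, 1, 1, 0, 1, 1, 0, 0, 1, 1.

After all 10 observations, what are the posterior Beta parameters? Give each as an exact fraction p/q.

obs 1: x=1 → posterior Beta(12, 7/2)
obs 2: x=1 → posterior Beta(13, 7/2)
obs 3: x=1 → posterior Beta(14, 7/2)
obs 4: x=0 → posterior Beta(14, 9/2)
obs 5: x=1 → posterior Beta(15, 9/2)
obs 6: x=1 → posterior Beta(16, 9/2)
obs 7: x=0 → posterior Beta(16, 11/2)
obs 8: x=0 → posterior Beta(16, 13/2)
obs 9: x=1 → posterior Beta(17, 13/2)
obs 10: x=1 → posterior Beta(18, 13/2)

alpha=18, beta=13/2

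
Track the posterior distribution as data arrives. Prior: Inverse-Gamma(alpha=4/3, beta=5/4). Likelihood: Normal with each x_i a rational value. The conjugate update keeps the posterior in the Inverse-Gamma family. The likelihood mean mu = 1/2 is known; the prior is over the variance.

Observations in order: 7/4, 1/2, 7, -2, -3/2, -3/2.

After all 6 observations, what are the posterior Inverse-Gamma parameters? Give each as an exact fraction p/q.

alpha=13/3, beta=969/32

obs 1: x=7/4 → posterior Inverse-Gamma(11/6, 65/32)
obs 2: x=1/2 → posterior Inverse-Gamma(7/3, 65/32)
obs 3: x=7 → posterior Inverse-Gamma(17/6, 741/32)
obs 4: x=-2 → posterior Inverse-Gamma(10/3, 841/32)
obs 5: x=-3/2 → posterior Inverse-Gamma(23/6, 905/32)
obs 6: x=-3/2 → posterior Inverse-Gamma(13/3, 969/32)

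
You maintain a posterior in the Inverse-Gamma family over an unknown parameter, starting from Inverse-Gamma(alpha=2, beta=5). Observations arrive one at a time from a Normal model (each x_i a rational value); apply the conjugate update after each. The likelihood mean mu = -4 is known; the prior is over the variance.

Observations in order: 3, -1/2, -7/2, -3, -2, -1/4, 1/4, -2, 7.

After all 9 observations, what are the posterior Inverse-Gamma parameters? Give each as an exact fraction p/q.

alpha=13/2, beta=1869/16

obs 1: x=3 → posterior Inverse-Gamma(5/2, 59/2)
obs 2: x=-1/2 → posterior Inverse-Gamma(3, 285/8)
obs 3: x=-7/2 → posterior Inverse-Gamma(7/2, 143/4)
obs 4: x=-3 → posterior Inverse-Gamma(4, 145/4)
obs 5: x=-2 → posterior Inverse-Gamma(9/2, 153/4)
obs 6: x=-1/4 → posterior Inverse-Gamma(5, 1449/32)
obs 7: x=1/4 → posterior Inverse-Gamma(11/2, 869/16)
obs 8: x=-2 → posterior Inverse-Gamma(6, 901/16)
obs 9: x=7 → posterior Inverse-Gamma(13/2, 1869/16)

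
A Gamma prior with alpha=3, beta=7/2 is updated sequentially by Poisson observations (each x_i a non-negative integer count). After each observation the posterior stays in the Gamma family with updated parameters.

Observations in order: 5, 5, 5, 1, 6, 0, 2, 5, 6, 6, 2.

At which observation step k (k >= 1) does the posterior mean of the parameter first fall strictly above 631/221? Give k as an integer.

obs 1: x=5 → posterior Gamma(8, 9/2)
obs 2: x=5 → posterior Gamma(13, 11/2)
obs 3: x=5 → posterior Gamma(18, 13/2)
obs 4: x=1 → posterior Gamma(19, 15/2)
obs 5: x=6 → posterior Gamma(25, 17/2)
obs 6: x=0 → posterior Gamma(25, 19/2)
obs 7: x=2 → posterior Gamma(27, 21/2)
obs 8: x=5 → posterior Gamma(32, 23/2)
obs 9: x=6 → posterior Gamma(38, 25/2)
obs 10: x=6 → posterior Gamma(44, 27/2)
obs 11: x=2 → posterior Gamma(46, 29/2)

k = 5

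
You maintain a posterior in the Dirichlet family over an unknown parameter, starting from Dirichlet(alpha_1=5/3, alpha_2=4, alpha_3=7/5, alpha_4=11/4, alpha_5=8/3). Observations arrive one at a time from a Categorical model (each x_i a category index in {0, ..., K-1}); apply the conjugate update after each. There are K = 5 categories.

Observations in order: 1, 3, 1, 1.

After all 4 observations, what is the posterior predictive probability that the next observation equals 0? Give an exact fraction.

obs 1: x=1 → posterior Dirichlet(5/3, 5, 7/5, 11/4, 8/3)
obs 2: x=3 → posterior Dirichlet(5/3, 5, 7/5, 15/4, 8/3)
obs 3: x=1 → posterior Dirichlet(5/3, 6, 7/5, 15/4, 8/3)
obs 4: x=1 → posterior Dirichlet(5/3, 7, 7/5, 15/4, 8/3)

100/989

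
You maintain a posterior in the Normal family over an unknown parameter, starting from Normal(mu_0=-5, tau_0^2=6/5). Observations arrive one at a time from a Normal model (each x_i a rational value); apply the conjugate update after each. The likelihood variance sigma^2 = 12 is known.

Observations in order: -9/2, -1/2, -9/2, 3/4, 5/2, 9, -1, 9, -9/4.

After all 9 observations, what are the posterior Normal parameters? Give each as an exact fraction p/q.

mu_0=-83/38, tau_0^2=12/19

obs 1: x=-9/2 → posterior Normal(-109/22, 12/11)
obs 2: x=-1/2 → posterior Normal(-55/12, 1)
obs 3: x=-9/2 → posterior Normal(-119/26, 12/13)
obs 4: x=3/4 → posterior Normal(-235/56, 6/7)
obs 5: x=5/2 → posterior Normal(-15/4, 4/5)
obs 6: x=9 → posterior Normal(-189/64, 3/4)
obs 7: x=-1 → posterior Normal(-193/68, 12/17)
obs 8: x=9 → posterior Normal(-157/72, 2/3)
obs 9: x=-9/4 → posterior Normal(-83/38, 12/19)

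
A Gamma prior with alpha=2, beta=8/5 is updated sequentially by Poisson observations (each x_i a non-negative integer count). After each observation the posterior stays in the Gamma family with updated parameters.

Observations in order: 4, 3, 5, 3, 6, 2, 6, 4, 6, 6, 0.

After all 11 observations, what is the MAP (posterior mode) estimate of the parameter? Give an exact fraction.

230/63

obs 1: x=4 → posterior Gamma(6, 13/5)
obs 2: x=3 → posterior Gamma(9, 18/5)
obs 3: x=5 → posterior Gamma(14, 23/5)
obs 4: x=3 → posterior Gamma(17, 28/5)
obs 5: x=6 → posterior Gamma(23, 33/5)
obs 6: x=2 → posterior Gamma(25, 38/5)
obs 7: x=6 → posterior Gamma(31, 43/5)
obs 8: x=4 → posterior Gamma(35, 48/5)
obs 9: x=6 → posterior Gamma(41, 53/5)
obs 10: x=6 → posterior Gamma(47, 58/5)
obs 11: x=0 → posterior Gamma(47, 63/5)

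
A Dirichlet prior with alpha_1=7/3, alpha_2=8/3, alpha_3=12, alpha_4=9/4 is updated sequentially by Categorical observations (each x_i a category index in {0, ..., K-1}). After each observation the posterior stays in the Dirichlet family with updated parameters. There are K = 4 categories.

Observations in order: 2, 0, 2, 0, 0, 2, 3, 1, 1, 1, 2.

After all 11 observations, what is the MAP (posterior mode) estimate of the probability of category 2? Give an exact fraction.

4/7

obs 1: x=2 → posterior Dirichlet(7/3, 8/3, 13, 9/4)
obs 2: x=0 → posterior Dirichlet(10/3, 8/3, 13, 9/4)
obs 3: x=2 → posterior Dirichlet(10/3, 8/3, 14, 9/4)
obs 4: x=0 → posterior Dirichlet(13/3, 8/3, 14, 9/4)
obs 5: x=0 → posterior Dirichlet(16/3, 8/3, 14, 9/4)
obs 6: x=2 → posterior Dirichlet(16/3, 8/3, 15, 9/4)
obs 7: x=3 → posterior Dirichlet(16/3, 8/3, 15, 13/4)
obs 8: x=1 → posterior Dirichlet(16/3, 11/3, 15, 13/4)
obs 9: x=1 → posterior Dirichlet(16/3, 14/3, 15, 13/4)
obs 10: x=1 → posterior Dirichlet(16/3, 17/3, 15, 13/4)
obs 11: x=2 → posterior Dirichlet(16/3, 17/3, 16, 13/4)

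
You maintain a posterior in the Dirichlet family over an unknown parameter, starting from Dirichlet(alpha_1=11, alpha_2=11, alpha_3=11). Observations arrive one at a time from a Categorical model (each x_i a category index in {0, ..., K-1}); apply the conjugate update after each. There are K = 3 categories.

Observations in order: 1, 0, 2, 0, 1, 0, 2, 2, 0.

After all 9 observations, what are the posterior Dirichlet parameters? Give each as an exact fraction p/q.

alpha_1=15, alpha_2=13, alpha_3=14

obs 1: x=1 → posterior Dirichlet(11, 12, 11)
obs 2: x=0 → posterior Dirichlet(12, 12, 11)
obs 3: x=2 → posterior Dirichlet(12, 12, 12)
obs 4: x=0 → posterior Dirichlet(13, 12, 12)
obs 5: x=1 → posterior Dirichlet(13, 13, 12)
obs 6: x=0 → posterior Dirichlet(14, 13, 12)
obs 7: x=2 → posterior Dirichlet(14, 13, 13)
obs 8: x=2 → posterior Dirichlet(14, 13, 14)
obs 9: x=0 → posterior Dirichlet(15, 13, 14)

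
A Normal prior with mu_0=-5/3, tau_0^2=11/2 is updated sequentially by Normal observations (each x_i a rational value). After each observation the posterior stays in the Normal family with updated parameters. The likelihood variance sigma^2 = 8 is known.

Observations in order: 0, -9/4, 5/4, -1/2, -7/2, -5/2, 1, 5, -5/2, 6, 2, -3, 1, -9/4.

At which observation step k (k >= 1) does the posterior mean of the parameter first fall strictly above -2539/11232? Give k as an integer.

k = 10

obs 1: x=0 → posterior Normal(-80/81, 88/27)
obs 2: x=-9/4 → posterior Normal(-617/456, 44/19)
obs 3: x=5/4 → posterior Normal(-113/147, 88/49)
obs 4: x=-1/2 → posterior Normal(-259/360, 22/15)
obs 5: x=-7/2 → posterior Normal(-245/213, 88/71)
obs 6: x=-5/2 → posterior Normal(-655/492, 44/41)
obs 7: x=1 → posterior Normal(-19/18, 88/93)
obs 8: x=5 → posterior Normal(-259/624, 11/13)
obs 9: x=-5/2 → posterior Normal(-212/345, 88/115)
obs 10: x=6 → posterior Normal(-1/27, 44/63)
obs 11: x=2 → posterior Normal(52/411, 88/137)
obs 12: x=-3 → posterior Normal(-47/444, 22/37)
obs 13: x=1 → posterior Normal(-14/477, 88/159)
obs 14: x=-9/4 → posterior Normal(-353/2040, 44/85)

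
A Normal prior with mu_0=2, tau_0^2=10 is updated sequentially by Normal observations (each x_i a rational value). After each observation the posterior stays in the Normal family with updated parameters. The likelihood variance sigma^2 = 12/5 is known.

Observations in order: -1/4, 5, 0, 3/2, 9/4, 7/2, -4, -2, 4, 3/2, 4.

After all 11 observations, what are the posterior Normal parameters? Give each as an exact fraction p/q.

mu_0=799/562, tau_0^2=60/281

obs 1: x=-1/4 → posterior Normal(23/124, 60/31)
obs 2: x=5 → posterior Normal(523/224, 15/14)
obs 3: x=0 → posterior Normal(523/324, 20/27)
obs 4: x=3/2 → posterior Normal(673/424, 30/53)
obs 5: x=9/4 → posterior Normal(449/262, 60/131)
obs 6: x=7/2 → posterior Normal(2, 5/13)
obs 7: x=-4 → posterior Normal(212/181, 60/181)
obs 8: x=-2 → posterior Normal(81/103, 30/103)
obs 9: x=4 → posterior Normal(262/231, 20/77)
obs 10: x=3/2 → posterior Normal(599/512, 15/64)
obs 11: x=4 → posterior Normal(799/562, 60/281)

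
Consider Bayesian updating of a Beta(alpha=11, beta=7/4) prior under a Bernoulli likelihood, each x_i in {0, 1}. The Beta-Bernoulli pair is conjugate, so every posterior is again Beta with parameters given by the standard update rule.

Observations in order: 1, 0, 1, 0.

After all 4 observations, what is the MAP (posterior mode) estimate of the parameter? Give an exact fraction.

48/59

obs 1: x=1 → posterior Beta(12, 7/4)
obs 2: x=0 → posterior Beta(12, 11/4)
obs 3: x=1 → posterior Beta(13, 11/4)
obs 4: x=0 → posterior Beta(13, 15/4)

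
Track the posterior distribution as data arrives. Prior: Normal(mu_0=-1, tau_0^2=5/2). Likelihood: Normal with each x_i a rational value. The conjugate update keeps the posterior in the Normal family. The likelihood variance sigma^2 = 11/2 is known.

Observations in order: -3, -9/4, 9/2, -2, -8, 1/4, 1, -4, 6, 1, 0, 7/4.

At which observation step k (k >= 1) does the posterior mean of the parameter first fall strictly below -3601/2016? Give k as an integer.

obs 1: x=-3 → posterior Normal(-13/8, 55/32)
obs 2: x=-9/4 → posterior Normal(-149/84, 55/42)
obs 3: x=9/2 → posterior Normal(-59/104, 55/52)
obs 4: x=-2 → posterior Normal(-99/124, 55/62)
obs 5: x=-8 → posterior Normal(-259/144, 55/72)
obs 6: x=1/4 → posterior Normal(-127/82, 55/82)
obs 7: x=1 → posterior Normal(-117/92, 55/92)
obs 8: x=-4 → posterior Normal(-157/102, 55/102)
obs 9: x=6 → posterior Normal(-97/112, 55/112)
obs 10: x=1 → posterior Normal(-87/122, 55/122)
obs 11: x=0 → posterior Normal(-29/44, 5/12)
obs 12: x=7/4 → posterior Normal(-139/284, 55/142)

k = 5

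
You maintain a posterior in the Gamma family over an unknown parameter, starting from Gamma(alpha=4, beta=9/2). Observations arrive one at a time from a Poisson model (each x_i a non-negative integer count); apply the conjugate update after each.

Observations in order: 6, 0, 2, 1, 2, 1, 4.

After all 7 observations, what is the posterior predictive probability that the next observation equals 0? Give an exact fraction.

obs 1: x=6 → posterior Gamma(10, 11/2)
obs 2: x=0 → posterior Gamma(10, 13/2)
obs 3: x=2 → posterior Gamma(12, 15/2)
obs 4: x=1 → posterior Gamma(13, 17/2)
obs 5: x=2 → posterior Gamma(15, 19/2)
obs 6: x=1 → posterior Gamma(16, 21/2)
obs 7: x=4 → posterior Gamma(20, 23/2)

1716155831334586342923895201/9094947017729282379150390625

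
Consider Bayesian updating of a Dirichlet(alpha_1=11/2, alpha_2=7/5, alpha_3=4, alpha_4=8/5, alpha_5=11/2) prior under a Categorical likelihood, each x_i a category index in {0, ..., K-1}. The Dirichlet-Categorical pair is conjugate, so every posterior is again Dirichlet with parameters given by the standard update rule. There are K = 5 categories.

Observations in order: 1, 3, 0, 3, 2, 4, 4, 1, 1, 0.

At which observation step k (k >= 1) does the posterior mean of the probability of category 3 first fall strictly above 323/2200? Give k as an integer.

k = 4

obs 1: x=1 → posterior Dirichlet(11/2, 12/5, 4, 8/5, 11/2)
obs 2: x=3 → posterior Dirichlet(11/2, 12/5, 4, 13/5, 11/2)
obs 3: x=0 → posterior Dirichlet(13/2, 12/5, 4, 13/5, 11/2)
obs 4: x=3 → posterior Dirichlet(13/2, 12/5, 4, 18/5, 11/2)
obs 5: x=2 → posterior Dirichlet(13/2, 12/5, 5, 18/5, 11/2)
obs 6: x=4 → posterior Dirichlet(13/2, 12/5, 5, 18/5, 13/2)
obs 7: x=4 → posterior Dirichlet(13/2, 12/5, 5, 18/5, 15/2)
obs 8: x=1 → posterior Dirichlet(13/2, 17/5, 5, 18/5, 15/2)
obs 9: x=1 → posterior Dirichlet(13/2, 22/5, 5, 18/5, 15/2)
obs 10: x=0 → posterior Dirichlet(15/2, 22/5, 5, 18/5, 15/2)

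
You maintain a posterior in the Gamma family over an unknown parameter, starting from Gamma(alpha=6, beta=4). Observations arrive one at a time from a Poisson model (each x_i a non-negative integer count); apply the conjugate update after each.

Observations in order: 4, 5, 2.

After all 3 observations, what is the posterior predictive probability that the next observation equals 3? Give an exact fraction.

obs 1: x=4 → posterior Gamma(10, 5)
obs 2: x=5 → posterior Gamma(15, 6)
obs 3: x=2 → posterior Gamma(17, 7)

225418968053603583/1152921504606846976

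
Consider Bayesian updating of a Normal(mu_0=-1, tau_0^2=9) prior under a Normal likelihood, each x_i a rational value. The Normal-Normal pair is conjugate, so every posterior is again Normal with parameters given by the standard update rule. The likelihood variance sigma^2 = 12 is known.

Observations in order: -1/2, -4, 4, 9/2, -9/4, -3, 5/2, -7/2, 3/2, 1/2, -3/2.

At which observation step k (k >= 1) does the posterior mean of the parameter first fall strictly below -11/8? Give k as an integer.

obs 1: x=-1/2 → posterior Normal(-11/14, 36/7)
obs 2: x=-4 → posterior Normal(-7/4, 18/5)
obs 3: x=4 → posterior Normal(-11/26, 36/13)
obs 4: x=9/2 → posterior Normal(1/2, 9/4)
obs 5: x=-9/4 → posterior Normal(5/76, 36/19)
obs 6: x=-3 → posterior Normal(-31/88, 18/11)
obs 7: x=5/2 → posterior Normal(-1/100, 36/25)
obs 8: x=-7/2 → posterior Normal(-43/112, 9/7)
obs 9: x=3/2 → posterior Normal(-25/124, 36/31)
obs 10: x=1/2 → posterior Normal(-19/136, 18/17)
obs 11: x=-3/2 → posterior Normal(-1/4, 36/37)

k = 2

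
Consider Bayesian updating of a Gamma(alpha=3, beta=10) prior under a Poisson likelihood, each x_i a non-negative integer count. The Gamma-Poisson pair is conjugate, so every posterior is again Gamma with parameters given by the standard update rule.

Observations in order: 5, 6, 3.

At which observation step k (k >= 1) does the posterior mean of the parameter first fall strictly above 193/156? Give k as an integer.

k = 3

obs 1: x=5 → posterior Gamma(8, 11)
obs 2: x=6 → posterior Gamma(14, 12)
obs 3: x=3 → posterior Gamma(17, 13)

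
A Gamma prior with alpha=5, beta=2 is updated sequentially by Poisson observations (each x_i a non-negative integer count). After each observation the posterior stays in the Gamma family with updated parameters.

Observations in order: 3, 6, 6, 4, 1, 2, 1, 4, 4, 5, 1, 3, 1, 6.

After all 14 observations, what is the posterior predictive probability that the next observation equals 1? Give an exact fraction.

obs 1: x=3 → posterior Gamma(8, 3)
obs 2: x=6 → posterior Gamma(14, 4)
obs 3: x=6 → posterior Gamma(20, 5)
obs 4: x=4 → posterior Gamma(24, 6)
obs 5: x=1 → posterior Gamma(25, 7)
obs 6: x=2 → posterior Gamma(27, 8)
obs 7: x=1 → posterior Gamma(28, 9)
obs 8: x=4 → posterior Gamma(32, 10)
obs 9: x=4 → posterior Gamma(36, 11)
obs 10: x=5 → posterior Gamma(41, 12)
obs 11: x=1 → posterior Gamma(42, 13)
obs 12: x=3 → posterior Gamma(45, 14)
obs 13: x=1 → posterior Gamma(46, 15)
obs 14: x=6 → posterior Gamma(52, 16)

21391559245175678548014599373245556564775566253236538223531917312/163603591417037318704628544709931149045668299921272999257668224337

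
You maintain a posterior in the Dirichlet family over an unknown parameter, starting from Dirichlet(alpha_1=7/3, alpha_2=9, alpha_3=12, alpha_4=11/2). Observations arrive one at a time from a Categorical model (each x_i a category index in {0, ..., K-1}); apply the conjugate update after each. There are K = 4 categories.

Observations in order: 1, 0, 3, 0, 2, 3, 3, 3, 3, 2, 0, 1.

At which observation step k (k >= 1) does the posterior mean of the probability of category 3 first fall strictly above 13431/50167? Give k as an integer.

k = 9

obs 1: x=1 → posterior Dirichlet(7/3, 10, 12, 11/2)
obs 2: x=0 → posterior Dirichlet(10/3, 10, 12, 11/2)
obs 3: x=3 → posterior Dirichlet(10/3, 10, 12, 13/2)
obs 4: x=0 → posterior Dirichlet(13/3, 10, 12, 13/2)
obs 5: x=2 → posterior Dirichlet(13/3, 10, 13, 13/2)
obs 6: x=3 → posterior Dirichlet(13/3, 10, 13, 15/2)
obs 7: x=3 → posterior Dirichlet(13/3, 10, 13, 17/2)
obs 8: x=3 → posterior Dirichlet(13/3, 10, 13, 19/2)
obs 9: x=3 → posterior Dirichlet(13/3, 10, 13, 21/2)
obs 10: x=2 → posterior Dirichlet(13/3, 10, 14, 21/2)
obs 11: x=0 → posterior Dirichlet(16/3, 10, 14, 21/2)
obs 12: x=1 → posterior Dirichlet(16/3, 11, 14, 21/2)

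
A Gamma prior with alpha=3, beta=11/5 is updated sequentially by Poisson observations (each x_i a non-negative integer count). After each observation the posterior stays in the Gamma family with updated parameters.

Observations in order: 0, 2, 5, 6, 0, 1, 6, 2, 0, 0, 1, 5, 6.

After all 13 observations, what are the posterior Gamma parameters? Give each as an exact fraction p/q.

obs 1: x=0 → posterior Gamma(3, 16/5)
obs 2: x=2 → posterior Gamma(5, 21/5)
obs 3: x=5 → posterior Gamma(10, 26/5)
obs 4: x=6 → posterior Gamma(16, 31/5)
obs 5: x=0 → posterior Gamma(16, 36/5)
obs 6: x=1 → posterior Gamma(17, 41/5)
obs 7: x=6 → posterior Gamma(23, 46/5)
obs 8: x=2 → posterior Gamma(25, 51/5)
obs 9: x=0 → posterior Gamma(25, 56/5)
obs 10: x=0 → posterior Gamma(25, 61/5)
obs 11: x=1 → posterior Gamma(26, 66/5)
obs 12: x=5 → posterior Gamma(31, 71/5)
obs 13: x=6 → posterior Gamma(37, 76/5)

alpha=37, beta=76/5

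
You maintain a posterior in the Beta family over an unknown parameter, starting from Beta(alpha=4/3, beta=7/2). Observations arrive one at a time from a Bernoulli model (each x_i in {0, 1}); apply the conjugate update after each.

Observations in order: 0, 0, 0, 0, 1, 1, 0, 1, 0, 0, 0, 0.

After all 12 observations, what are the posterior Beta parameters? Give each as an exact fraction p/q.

alpha=13/3, beta=25/2

obs 1: x=0 → posterior Beta(4/3, 9/2)
obs 2: x=0 → posterior Beta(4/3, 11/2)
obs 3: x=0 → posterior Beta(4/3, 13/2)
obs 4: x=0 → posterior Beta(4/3, 15/2)
obs 5: x=1 → posterior Beta(7/3, 15/2)
obs 6: x=1 → posterior Beta(10/3, 15/2)
obs 7: x=0 → posterior Beta(10/3, 17/2)
obs 8: x=1 → posterior Beta(13/3, 17/2)
obs 9: x=0 → posterior Beta(13/3, 19/2)
obs 10: x=0 → posterior Beta(13/3, 21/2)
obs 11: x=0 → posterior Beta(13/3, 23/2)
obs 12: x=0 → posterior Beta(13/3, 25/2)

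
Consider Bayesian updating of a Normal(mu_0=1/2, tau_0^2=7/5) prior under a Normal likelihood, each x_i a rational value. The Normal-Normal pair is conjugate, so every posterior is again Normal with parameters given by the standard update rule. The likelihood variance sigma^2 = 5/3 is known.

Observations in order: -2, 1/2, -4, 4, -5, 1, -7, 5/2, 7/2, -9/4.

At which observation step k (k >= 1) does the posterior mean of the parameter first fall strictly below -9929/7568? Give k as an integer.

obs 1: x=-2 → posterior Normal(-59/92, 35/46)
obs 2: x=1/2 → posterior Normal(-19/67, 35/67)
obs 3: x=-4 → posterior Normal(-103/88, 35/88)
obs 4: x=4 → posterior Normal(-19/109, 35/109)
obs 5: x=-5 → posterior Normal(-62/65, 7/26)
obs 6: x=1 → posterior Normal(-103/151, 35/151)
obs 7: x=-7 → posterior Normal(-125/86, 35/172)
obs 8: x=5/2 → posterior Normal(-395/386, 35/193)
obs 9: x=7/2 → posterior Normal(-62/107, 35/214)
obs 10: x=-9/4 → posterior Normal(-137/188, 7/47)

k = 7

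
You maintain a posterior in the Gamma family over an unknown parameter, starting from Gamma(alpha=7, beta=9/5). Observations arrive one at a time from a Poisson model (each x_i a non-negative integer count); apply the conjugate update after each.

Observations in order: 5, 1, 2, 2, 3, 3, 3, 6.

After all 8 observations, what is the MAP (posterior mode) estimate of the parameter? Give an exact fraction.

obs 1: x=5 → posterior Gamma(12, 14/5)
obs 2: x=1 → posterior Gamma(13, 19/5)
obs 3: x=2 → posterior Gamma(15, 24/5)
obs 4: x=2 → posterior Gamma(17, 29/5)
obs 5: x=3 → posterior Gamma(20, 34/5)
obs 6: x=3 → posterior Gamma(23, 39/5)
obs 7: x=3 → posterior Gamma(26, 44/5)
obs 8: x=6 → posterior Gamma(32, 49/5)

155/49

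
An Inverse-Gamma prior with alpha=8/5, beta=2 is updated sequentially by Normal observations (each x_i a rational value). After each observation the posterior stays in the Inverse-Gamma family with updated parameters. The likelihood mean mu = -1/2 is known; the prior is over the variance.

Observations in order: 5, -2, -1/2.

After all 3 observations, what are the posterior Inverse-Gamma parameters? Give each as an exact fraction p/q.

alpha=31/10, beta=73/4

obs 1: x=5 → posterior Inverse-Gamma(21/10, 137/8)
obs 2: x=-2 → posterior Inverse-Gamma(13/5, 73/4)
obs 3: x=-1/2 → posterior Inverse-Gamma(31/10, 73/4)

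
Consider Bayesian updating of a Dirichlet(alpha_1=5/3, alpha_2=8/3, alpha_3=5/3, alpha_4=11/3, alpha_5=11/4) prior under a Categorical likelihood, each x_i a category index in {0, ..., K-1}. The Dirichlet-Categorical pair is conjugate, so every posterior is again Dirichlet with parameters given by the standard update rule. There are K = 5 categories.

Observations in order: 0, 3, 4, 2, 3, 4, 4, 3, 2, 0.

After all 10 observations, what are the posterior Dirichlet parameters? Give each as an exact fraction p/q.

alpha_1=11/3, alpha_2=8/3, alpha_3=11/3, alpha_4=20/3, alpha_5=23/4

obs 1: x=0 → posterior Dirichlet(8/3, 8/3, 5/3, 11/3, 11/4)
obs 2: x=3 → posterior Dirichlet(8/3, 8/3, 5/3, 14/3, 11/4)
obs 3: x=4 → posterior Dirichlet(8/3, 8/3, 5/3, 14/3, 15/4)
obs 4: x=2 → posterior Dirichlet(8/3, 8/3, 8/3, 14/3, 15/4)
obs 5: x=3 → posterior Dirichlet(8/3, 8/3, 8/3, 17/3, 15/4)
obs 6: x=4 → posterior Dirichlet(8/3, 8/3, 8/3, 17/3, 19/4)
obs 7: x=4 → posterior Dirichlet(8/3, 8/3, 8/3, 17/3, 23/4)
obs 8: x=3 → posterior Dirichlet(8/3, 8/3, 8/3, 20/3, 23/4)
obs 9: x=2 → posterior Dirichlet(8/3, 8/3, 11/3, 20/3, 23/4)
obs 10: x=0 → posterior Dirichlet(11/3, 8/3, 11/3, 20/3, 23/4)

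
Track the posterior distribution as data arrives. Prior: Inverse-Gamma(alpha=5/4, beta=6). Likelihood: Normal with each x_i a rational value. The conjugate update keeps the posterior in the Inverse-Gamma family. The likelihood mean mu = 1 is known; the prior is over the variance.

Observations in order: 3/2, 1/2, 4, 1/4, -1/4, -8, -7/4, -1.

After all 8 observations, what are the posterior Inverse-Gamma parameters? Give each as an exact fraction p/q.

obs 1: x=3/2 → posterior Inverse-Gamma(7/4, 49/8)
obs 2: x=1/2 → posterior Inverse-Gamma(9/4, 25/4)
obs 3: x=4 → posterior Inverse-Gamma(11/4, 43/4)
obs 4: x=1/4 → posterior Inverse-Gamma(13/4, 353/32)
obs 5: x=-1/4 → posterior Inverse-Gamma(15/4, 189/16)
obs 6: x=-8 → posterior Inverse-Gamma(17/4, 837/16)
obs 7: x=-7/4 → posterior Inverse-Gamma(19/4, 1795/32)
obs 8: x=-1 → posterior Inverse-Gamma(21/4, 1859/32)

alpha=21/4, beta=1859/32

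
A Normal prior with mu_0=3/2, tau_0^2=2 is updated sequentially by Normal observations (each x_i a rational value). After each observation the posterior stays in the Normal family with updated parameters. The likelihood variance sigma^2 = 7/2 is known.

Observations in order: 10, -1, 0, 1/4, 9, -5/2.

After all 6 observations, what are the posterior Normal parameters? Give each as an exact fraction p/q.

mu_0=147/62, tau_0^2=14/31

obs 1: x=10 → posterior Normal(101/22, 14/11)
obs 2: x=-1 → posterior Normal(31/10, 14/15)
obs 3: x=0 → posterior Normal(93/38, 14/19)
obs 4: x=1/4 → posterior Normal(95/46, 14/23)
obs 5: x=9 → posterior Normal(167/54, 14/27)
obs 6: x=-5/2 → posterior Normal(147/62, 14/31)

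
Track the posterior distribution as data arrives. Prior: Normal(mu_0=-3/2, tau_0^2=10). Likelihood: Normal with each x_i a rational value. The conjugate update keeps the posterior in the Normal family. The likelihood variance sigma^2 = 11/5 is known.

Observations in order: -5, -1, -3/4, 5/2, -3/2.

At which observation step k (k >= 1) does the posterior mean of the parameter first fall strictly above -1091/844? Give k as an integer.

k = 4

obs 1: x=-5 → posterior Normal(-533/122, 110/61)
obs 2: x=-1 → posterior Normal(-211/74, 110/111)
obs 3: x=-3/4 → posterior Normal(-354/161, 110/161)
obs 4: x=5/2 → posterior Normal(-229/211, 110/211)
obs 5: x=-3/2 → posterior Normal(-304/261, 110/261)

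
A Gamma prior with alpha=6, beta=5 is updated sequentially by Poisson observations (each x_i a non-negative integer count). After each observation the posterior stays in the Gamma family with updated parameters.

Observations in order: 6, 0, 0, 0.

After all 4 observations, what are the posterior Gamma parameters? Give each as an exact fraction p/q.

alpha=12, beta=9

obs 1: x=6 → posterior Gamma(12, 6)
obs 2: x=0 → posterior Gamma(12, 7)
obs 3: x=0 → posterior Gamma(12, 8)
obs 4: x=0 → posterior Gamma(12, 9)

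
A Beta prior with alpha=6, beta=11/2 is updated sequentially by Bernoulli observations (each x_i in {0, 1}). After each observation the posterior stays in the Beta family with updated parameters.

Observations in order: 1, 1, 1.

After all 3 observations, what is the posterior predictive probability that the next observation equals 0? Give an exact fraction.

obs 1: x=1 → posterior Beta(7, 11/2)
obs 2: x=1 → posterior Beta(8, 11/2)
obs 3: x=1 → posterior Beta(9, 11/2)

11/29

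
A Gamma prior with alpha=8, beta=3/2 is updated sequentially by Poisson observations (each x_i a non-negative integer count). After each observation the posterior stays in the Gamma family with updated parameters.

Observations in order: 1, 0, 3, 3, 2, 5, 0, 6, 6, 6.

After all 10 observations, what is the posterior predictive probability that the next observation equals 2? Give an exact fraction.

1932045189349950590126370441710434220606405518138624743056/10339757656912845935892608650874535669572651386260986328125

obs 1: x=1 → posterior Gamma(9, 5/2)
obs 2: x=0 → posterior Gamma(9, 7/2)
obs 3: x=3 → posterior Gamma(12, 9/2)
obs 4: x=3 → posterior Gamma(15, 11/2)
obs 5: x=2 → posterior Gamma(17, 13/2)
obs 6: x=5 → posterior Gamma(22, 15/2)
obs 7: x=0 → posterior Gamma(22, 17/2)
obs 8: x=6 → posterior Gamma(28, 19/2)
obs 9: x=6 → posterior Gamma(34, 21/2)
obs 10: x=6 → posterior Gamma(40, 23/2)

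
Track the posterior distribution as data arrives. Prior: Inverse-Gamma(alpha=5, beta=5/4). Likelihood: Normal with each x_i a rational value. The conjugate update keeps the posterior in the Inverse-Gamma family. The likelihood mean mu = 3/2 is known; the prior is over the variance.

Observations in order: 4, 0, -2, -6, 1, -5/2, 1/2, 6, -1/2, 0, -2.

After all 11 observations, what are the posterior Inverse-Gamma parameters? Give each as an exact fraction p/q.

obs 1: x=4 → posterior Inverse-Gamma(11/2, 35/8)
obs 2: x=0 → posterior Inverse-Gamma(6, 11/2)
obs 3: x=-2 → posterior Inverse-Gamma(13/2, 93/8)
obs 4: x=-6 → posterior Inverse-Gamma(7, 159/4)
obs 5: x=1 → posterior Inverse-Gamma(15/2, 319/8)
obs 6: x=-5/2 → posterior Inverse-Gamma(8, 383/8)
obs 7: x=1/2 → posterior Inverse-Gamma(17/2, 387/8)
obs 8: x=6 → posterior Inverse-Gamma(9, 117/2)
obs 9: x=-1/2 → posterior Inverse-Gamma(19/2, 121/2)
obs 10: x=0 → posterior Inverse-Gamma(10, 493/8)
obs 11: x=-2 → posterior Inverse-Gamma(21/2, 271/4)

alpha=21/2, beta=271/4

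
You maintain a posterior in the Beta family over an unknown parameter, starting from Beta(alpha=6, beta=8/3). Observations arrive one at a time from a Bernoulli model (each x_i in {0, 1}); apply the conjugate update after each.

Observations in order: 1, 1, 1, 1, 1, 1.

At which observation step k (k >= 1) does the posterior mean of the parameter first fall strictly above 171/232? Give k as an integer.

k = 2

obs 1: x=1 → posterior Beta(7, 8/3)
obs 2: x=1 → posterior Beta(8, 8/3)
obs 3: x=1 → posterior Beta(9, 8/3)
obs 4: x=1 → posterior Beta(10, 8/3)
obs 5: x=1 → posterior Beta(11, 8/3)
obs 6: x=1 → posterior Beta(12, 8/3)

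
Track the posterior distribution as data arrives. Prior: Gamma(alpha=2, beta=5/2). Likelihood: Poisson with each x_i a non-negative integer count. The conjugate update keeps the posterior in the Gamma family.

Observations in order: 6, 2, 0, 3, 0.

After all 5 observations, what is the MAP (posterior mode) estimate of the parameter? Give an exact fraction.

8/5

obs 1: x=6 → posterior Gamma(8, 7/2)
obs 2: x=2 → posterior Gamma(10, 9/2)
obs 3: x=0 → posterior Gamma(10, 11/2)
obs 4: x=3 → posterior Gamma(13, 13/2)
obs 5: x=0 → posterior Gamma(13, 15/2)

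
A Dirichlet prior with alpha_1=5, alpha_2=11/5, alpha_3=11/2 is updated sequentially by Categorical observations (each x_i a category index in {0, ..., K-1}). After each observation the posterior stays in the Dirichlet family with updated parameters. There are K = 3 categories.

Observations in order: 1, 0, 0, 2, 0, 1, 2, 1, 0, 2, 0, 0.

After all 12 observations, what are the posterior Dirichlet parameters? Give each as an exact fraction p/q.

obs 1: x=1 → posterior Dirichlet(5, 16/5, 11/2)
obs 2: x=0 → posterior Dirichlet(6, 16/5, 11/2)
obs 3: x=0 → posterior Dirichlet(7, 16/5, 11/2)
obs 4: x=2 → posterior Dirichlet(7, 16/5, 13/2)
obs 5: x=0 → posterior Dirichlet(8, 16/5, 13/2)
obs 6: x=1 → posterior Dirichlet(8, 21/5, 13/2)
obs 7: x=2 → posterior Dirichlet(8, 21/5, 15/2)
obs 8: x=1 → posterior Dirichlet(8, 26/5, 15/2)
obs 9: x=0 → posterior Dirichlet(9, 26/5, 15/2)
obs 10: x=2 → posterior Dirichlet(9, 26/5, 17/2)
obs 11: x=0 → posterior Dirichlet(10, 26/5, 17/2)
obs 12: x=0 → posterior Dirichlet(11, 26/5, 17/2)

alpha_1=11, alpha_2=26/5, alpha_3=17/2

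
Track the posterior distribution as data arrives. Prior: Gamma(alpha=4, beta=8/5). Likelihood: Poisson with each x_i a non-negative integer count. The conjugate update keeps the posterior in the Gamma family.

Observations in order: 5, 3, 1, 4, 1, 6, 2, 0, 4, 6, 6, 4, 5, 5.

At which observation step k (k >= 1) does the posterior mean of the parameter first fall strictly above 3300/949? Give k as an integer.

obs 1: x=5 → posterior Gamma(9, 13/5)
obs 2: x=3 → posterior Gamma(12, 18/5)
obs 3: x=1 → posterior Gamma(13, 23/5)
obs 4: x=4 → posterior Gamma(17, 28/5)
obs 5: x=1 → posterior Gamma(18, 33/5)
obs 6: x=6 → posterior Gamma(24, 38/5)
obs 7: x=2 → posterior Gamma(26, 43/5)
obs 8: x=0 → posterior Gamma(26, 48/5)
obs 9: x=4 → posterior Gamma(30, 53/5)
obs 10: x=6 → posterior Gamma(36, 58/5)
obs 11: x=6 → posterior Gamma(42, 63/5)
obs 12: x=4 → posterior Gamma(46, 68/5)
obs 13: x=5 → posterior Gamma(51, 73/5)
obs 14: x=5 → posterior Gamma(56, 78/5)

k = 13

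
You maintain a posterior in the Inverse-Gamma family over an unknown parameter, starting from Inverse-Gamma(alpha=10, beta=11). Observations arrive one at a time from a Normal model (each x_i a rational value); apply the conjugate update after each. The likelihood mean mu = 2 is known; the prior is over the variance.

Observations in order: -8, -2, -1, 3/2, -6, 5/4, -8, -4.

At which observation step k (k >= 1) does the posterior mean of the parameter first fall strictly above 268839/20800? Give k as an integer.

obs 1: x=-8 → posterior Inverse-Gamma(21/2, 61)
obs 2: x=-2 → posterior Inverse-Gamma(11, 69)
obs 3: x=-1 → posterior Inverse-Gamma(23/2, 147/2)
obs 4: x=3/2 → posterior Inverse-Gamma(12, 589/8)
obs 5: x=-6 → posterior Inverse-Gamma(25/2, 845/8)
obs 6: x=5/4 → posterior Inverse-Gamma(13, 3389/32)
obs 7: x=-8 → posterior Inverse-Gamma(27/2, 4989/32)
obs 8: x=-4 → posterior Inverse-Gamma(14, 5565/32)

k = 8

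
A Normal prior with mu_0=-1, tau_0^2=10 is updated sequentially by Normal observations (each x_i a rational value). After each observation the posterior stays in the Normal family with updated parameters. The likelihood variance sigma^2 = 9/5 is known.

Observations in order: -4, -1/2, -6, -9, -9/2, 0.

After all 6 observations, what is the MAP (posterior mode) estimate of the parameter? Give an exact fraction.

-403/103

obs 1: x=-4 → posterior Normal(-209/59, 90/59)
obs 2: x=-1/2 → posterior Normal(-234/109, 90/109)
obs 3: x=-6 → posterior Normal(-178/53, 30/53)
obs 4: x=-9 → posterior Normal(-984/209, 90/209)
obs 5: x=-9/2 → posterior Normal(-1209/259, 90/259)
obs 6: x=0 → posterior Normal(-403/103, 30/103)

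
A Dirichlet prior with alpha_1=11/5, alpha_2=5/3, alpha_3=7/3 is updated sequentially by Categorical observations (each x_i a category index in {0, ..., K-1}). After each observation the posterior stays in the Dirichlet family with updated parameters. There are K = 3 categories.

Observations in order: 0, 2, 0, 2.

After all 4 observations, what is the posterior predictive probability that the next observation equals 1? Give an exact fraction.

25/153

obs 1: x=0 → posterior Dirichlet(16/5, 5/3, 7/3)
obs 2: x=2 → posterior Dirichlet(16/5, 5/3, 10/3)
obs 3: x=0 → posterior Dirichlet(21/5, 5/3, 10/3)
obs 4: x=2 → posterior Dirichlet(21/5, 5/3, 13/3)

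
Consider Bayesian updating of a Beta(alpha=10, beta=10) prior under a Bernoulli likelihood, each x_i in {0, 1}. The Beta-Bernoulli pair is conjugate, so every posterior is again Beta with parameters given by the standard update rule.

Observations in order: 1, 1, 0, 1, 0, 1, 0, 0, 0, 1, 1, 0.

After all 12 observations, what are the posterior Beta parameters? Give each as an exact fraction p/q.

alpha=16, beta=16

obs 1: x=1 → posterior Beta(11, 10)
obs 2: x=1 → posterior Beta(12, 10)
obs 3: x=0 → posterior Beta(12, 11)
obs 4: x=1 → posterior Beta(13, 11)
obs 5: x=0 → posterior Beta(13, 12)
obs 6: x=1 → posterior Beta(14, 12)
obs 7: x=0 → posterior Beta(14, 13)
obs 8: x=0 → posterior Beta(14, 14)
obs 9: x=0 → posterior Beta(14, 15)
obs 10: x=1 → posterior Beta(15, 15)
obs 11: x=1 → posterior Beta(16, 15)
obs 12: x=0 → posterior Beta(16, 16)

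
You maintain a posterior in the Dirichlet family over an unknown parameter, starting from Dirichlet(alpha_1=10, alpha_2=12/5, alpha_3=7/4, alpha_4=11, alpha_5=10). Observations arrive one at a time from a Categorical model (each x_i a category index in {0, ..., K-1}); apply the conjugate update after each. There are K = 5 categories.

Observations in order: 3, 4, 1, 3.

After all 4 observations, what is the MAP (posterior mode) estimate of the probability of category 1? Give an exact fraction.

obs 1: x=3 → posterior Dirichlet(10, 12/5, 7/4, 12, 10)
obs 2: x=4 → posterior Dirichlet(10, 12/5, 7/4, 12, 11)
obs 3: x=1 → posterior Dirichlet(10, 17/5, 7/4, 12, 11)
obs 4: x=3 → posterior Dirichlet(10, 17/5, 7/4, 13, 11)

48/683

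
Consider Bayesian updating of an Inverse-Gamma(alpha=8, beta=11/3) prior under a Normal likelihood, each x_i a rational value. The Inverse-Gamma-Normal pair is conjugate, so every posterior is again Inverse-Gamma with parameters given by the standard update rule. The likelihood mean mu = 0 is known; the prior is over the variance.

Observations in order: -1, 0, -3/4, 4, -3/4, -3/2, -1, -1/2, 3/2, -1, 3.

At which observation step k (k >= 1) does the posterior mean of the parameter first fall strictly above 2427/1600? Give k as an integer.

k = 11

obs 1: x=-1 → posterior Inverse-Gamma(17/2, 25/6)
obs 2: x=0 → posterior Inverse-Gamma(9, 25/6)
obs 3: x=-3/4 → posterior Inverse-Gamma(19/2, 427/96)
obs 4: x=4 → posterior Inverse-Gamma(10, 1195/96)
obs 5: x=-3/4 → posterior Inverse-Gamma(21/2, 611/48)
obs 6: x=-3/2 → posterior Inverse-Gamma(11, 665/48)
obs 7: x=-1 → posterior Inverse-Gamma(23/2, 689/48)
obs 8: x=-1/2 → posterior Inverse-Gamma(12, 695/48)
obs 9: x=3/2 → posterior Inverse-Gamma(25/2, 749/48)
obs 10: x=-1 → posterior Inverse-Gamma(13, 773/48)
obs 11: x=3 → posterior Inverse-Gamma(27/2, 989/48)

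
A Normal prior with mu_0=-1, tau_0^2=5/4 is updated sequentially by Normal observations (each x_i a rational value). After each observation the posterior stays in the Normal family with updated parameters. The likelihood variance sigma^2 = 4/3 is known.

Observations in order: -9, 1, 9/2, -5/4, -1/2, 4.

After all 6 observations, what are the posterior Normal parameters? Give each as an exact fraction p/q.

obs 1: x=-9 → posterior Normal(-151/31, 20/31)
obs 2: x=1 → posterior Normal(-68/23, 10/23)
obs 3: x=9/2 → posterior Normal(-137/122, 20/61)
obs 4: x=-5/4 → posterior Normal(-349/304, 5/19)
obs 5: x=-1/2 → posterior Normal(-379/364, 20/91)
obs 6: x=4 → posterior Normal(-139/424, 10/53)

mu_0=-139/424, tau_0^2=10/53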